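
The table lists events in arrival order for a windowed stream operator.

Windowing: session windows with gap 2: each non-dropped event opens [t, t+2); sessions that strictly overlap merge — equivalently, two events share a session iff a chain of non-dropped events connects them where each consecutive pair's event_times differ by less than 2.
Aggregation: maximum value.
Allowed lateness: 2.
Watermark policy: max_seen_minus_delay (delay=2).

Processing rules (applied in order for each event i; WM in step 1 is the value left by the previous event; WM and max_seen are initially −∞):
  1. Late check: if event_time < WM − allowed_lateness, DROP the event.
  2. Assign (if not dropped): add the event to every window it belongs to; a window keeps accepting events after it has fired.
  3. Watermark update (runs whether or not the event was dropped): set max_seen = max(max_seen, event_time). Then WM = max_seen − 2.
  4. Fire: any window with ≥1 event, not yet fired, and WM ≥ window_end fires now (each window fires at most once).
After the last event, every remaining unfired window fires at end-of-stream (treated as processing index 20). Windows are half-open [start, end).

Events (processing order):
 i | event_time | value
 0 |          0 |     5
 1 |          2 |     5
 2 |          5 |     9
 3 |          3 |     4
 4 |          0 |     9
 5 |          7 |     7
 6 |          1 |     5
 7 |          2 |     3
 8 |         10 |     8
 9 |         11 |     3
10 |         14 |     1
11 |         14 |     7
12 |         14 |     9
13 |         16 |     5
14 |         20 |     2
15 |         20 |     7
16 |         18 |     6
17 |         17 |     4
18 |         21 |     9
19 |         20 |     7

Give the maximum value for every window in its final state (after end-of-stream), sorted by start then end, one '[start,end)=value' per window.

[0,2)=5 [2,5)=5 [5,7)=9 [7,9)=7 [10,13)=8 [14,16)=9 [16,20)=6 [20,23)=9

i=0 t=0 v=5: → [0,2); WM=-2
i=1 t=2 v=5: → [2,4); WM=0
i=2 t=5 v=9: → [5,7); WM=3
i=3 t=3 v=4: → [2,5); WM=3
i=4 t=0 v=9: DROP (t<3-2); WM=3
i=5 t=7 v=7: → [7,9); WM=5
i=6 t=1 v=5: DROP (t<5-2); WM=5
i=7 t=2 v=3: DROP (t<5-2); WM=5
i=8 t=10 v=8: → [10,12); WM=8
i=9 t=11 v=3: → [10,13); WM=9
i=10 t=14 v=1: → [14,16); WM=12
i=11 t=14 v=7: → [14,16); WM=12
i=12 t=14 v=9: → [14,16); WM=12
i=13 t=16 v=5: → [16,18); WM=14
i=14 t=20 v=2: → [20,22); WM=18
i=15 t=20 v=7: → [20,22); WM=18
i=16 t=18 v=6: → [18,20); WM=18
i=17 t=17 v=4: → [16,20); WM=18
i=18 t=21 v=9: → [20,23); WM=19
i=19 t=20 v=7: → [20,23); WM=19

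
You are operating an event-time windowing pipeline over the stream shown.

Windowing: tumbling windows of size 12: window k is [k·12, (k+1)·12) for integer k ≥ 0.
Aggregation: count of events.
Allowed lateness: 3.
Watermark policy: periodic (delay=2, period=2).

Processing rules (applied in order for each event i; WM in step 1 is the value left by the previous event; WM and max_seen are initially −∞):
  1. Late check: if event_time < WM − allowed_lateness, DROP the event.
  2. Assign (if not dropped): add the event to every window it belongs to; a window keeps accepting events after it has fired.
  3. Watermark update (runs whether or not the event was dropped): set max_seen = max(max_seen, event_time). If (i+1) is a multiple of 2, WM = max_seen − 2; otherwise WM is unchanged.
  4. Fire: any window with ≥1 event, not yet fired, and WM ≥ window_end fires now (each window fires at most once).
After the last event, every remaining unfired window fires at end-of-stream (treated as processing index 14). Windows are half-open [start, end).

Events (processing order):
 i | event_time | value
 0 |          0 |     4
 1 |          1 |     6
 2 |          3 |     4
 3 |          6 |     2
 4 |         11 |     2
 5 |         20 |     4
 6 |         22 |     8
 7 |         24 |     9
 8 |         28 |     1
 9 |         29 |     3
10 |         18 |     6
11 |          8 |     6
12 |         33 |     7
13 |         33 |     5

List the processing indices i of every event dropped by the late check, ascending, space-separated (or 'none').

i=0 t=0 v=4: → [0,12); WM=−∞
i=1 t=1 v=6: → [0,12); WM=-1
i=2 t=3 v=4: → [0,12); WM=-1
i=3 t=6 v=2: → [0,12); WM=4
i=4 t=11 v=2: → [0,12); WM=4
i=5 t=20 v=4: → [12,24); WM=18; [0,12) fires=5
i=6 t=22 v=8: → [12,24); WM=18
i=7 t=24 v=9: → [24,36); WM=22
i=8 t=28 v=1: → [24,36); WM=22
i=9 t=29 v=3: → [24,36); WM=27; [12,24) fires=2
i=10 t=18 v=6: DROP (t<27-3); WM=27
i=11 t=8 v=6: DROP (t<27-3); WM=27
i=12 t=33 v=7: → [24,36); WM=27
i=13 t=33 v=5: → [24,36); WM=31

10 11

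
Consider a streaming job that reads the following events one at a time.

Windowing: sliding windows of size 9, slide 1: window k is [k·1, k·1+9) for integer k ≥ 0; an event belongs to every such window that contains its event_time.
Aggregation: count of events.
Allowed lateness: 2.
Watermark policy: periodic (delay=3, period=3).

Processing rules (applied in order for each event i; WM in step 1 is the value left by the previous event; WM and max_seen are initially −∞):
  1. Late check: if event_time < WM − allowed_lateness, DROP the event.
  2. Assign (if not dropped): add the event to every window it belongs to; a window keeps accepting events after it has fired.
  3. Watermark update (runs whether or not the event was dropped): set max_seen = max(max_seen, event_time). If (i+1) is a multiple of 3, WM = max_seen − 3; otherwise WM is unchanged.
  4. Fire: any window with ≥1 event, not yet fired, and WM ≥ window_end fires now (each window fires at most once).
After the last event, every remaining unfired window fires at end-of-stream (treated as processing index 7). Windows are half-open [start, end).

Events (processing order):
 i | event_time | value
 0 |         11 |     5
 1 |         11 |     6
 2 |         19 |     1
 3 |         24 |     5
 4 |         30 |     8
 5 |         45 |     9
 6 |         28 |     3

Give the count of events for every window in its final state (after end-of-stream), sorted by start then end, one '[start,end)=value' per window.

i=0 t=11 v=5: → [11,20),[10,19),[9,18),[8,17),[7,16),[6,15),[5,14),[4,13),[3,12); WM=−∞
i=1 t=11 v=6: → [11,20),[10,19),[9,18),[8,17),[7,16),[6,15),[5,14),[4,13),[3,12); WM=−∞
i=2 t=19 v=1: → [19,28),[18,27),[17,26),[16,25),[15,24),[14,23),[13,22),[12,21),[11,20); WM=16; [3,12) fires=2 [4,13) fires=2 [5,14) fires=2 [6,15) fires=2 [7,16) fires=2
i=3 t=24 v=5: → [24,33),[23,32),[22,31),[21,30),[20,29),[19,28),[18,27),[17,26),[16,25); WM=16
i=4 t=30 v=8: → [30,39),[29,38),[28,37),[27,36),[26,35),[25,34),[24,33),[23,32),[22,31); WM=16
i=5 t=45 v=9: → [45,54),[44,53),[43,52),[42,51),[41,50),[40,49),[39,48),[38,47),[37,46); WM=42; [8,17) fires=2 [9,18) fires=2 [10,19) fires=2 [11,20) fires=3 [12,21) fires=1 [13,22) fires=1 [14,23) fires=1 [15,24) fires=1 [16,25) fires=2 [17,26) fires=2 [18,27) fires=2 [19,28) fires=2 [20,29) fires=1 [21,30) fires=1 [22,31) fires=2 [23,32) fires=2 [24,33) fires=2 [25,34) fires=1 [26,35) fires=1 [27,36) fires=1 [28,37) fires=1 [29,38) fires=1 [30,39) fires=1
i=6 t=28 v=3: DROP (t<42-2); WM=42

[3,12)=2 [4,13)=2 [5,14)=2 [6,15)=2 [7,16)=2 [8,17)=2 [9,18)=2 [10,19)=2 [11,20)=3 [12,21)=1 [13,22)=1 [14,23)=1 [15,24)=1 [16,25)=2 [17,26)=2 [18,27)=2 [19,28)=2 [20,29)=1 [21,30)=1 [22,31)=2 [23,32)=2 [24,33)=2 [25,34)=1 [26,35)=1 [27,36)=1 [28,37)=1 [29,38)=1 [30,39)=1 [37,46)=1 [38,47)=1 [39,48)=1 [40,49)=1 [41,50)=1 [42,51)=1 [43,52)=1 [44,53)=1 [45,54)=1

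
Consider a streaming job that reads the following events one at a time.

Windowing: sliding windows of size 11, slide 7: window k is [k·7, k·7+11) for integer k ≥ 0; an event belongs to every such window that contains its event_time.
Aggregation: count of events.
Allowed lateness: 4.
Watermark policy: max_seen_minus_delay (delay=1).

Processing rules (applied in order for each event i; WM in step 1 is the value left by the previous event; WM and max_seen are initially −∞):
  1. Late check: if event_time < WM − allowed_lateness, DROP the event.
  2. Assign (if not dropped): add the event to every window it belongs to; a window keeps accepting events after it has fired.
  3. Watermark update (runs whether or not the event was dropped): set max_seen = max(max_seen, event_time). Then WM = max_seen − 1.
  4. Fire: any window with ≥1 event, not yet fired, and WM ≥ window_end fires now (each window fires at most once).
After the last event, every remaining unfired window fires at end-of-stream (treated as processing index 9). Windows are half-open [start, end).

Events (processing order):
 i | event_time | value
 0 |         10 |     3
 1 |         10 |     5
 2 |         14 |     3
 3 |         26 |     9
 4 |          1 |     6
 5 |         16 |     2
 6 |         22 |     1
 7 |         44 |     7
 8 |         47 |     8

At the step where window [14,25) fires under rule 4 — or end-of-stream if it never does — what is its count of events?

1

i=0 t=10 v=3: → [7,18),[0,11); WM=9
i=1 t=10 v=5: → [7,18),[0,11); WM=9
i=2 t=14 v=3: → [14,25),[7,18); WM=13; [0,11) fires=2
i=3 t=26 v=9: → [21,32); WM=25; [7,18) fires=3 [14,25) fires=1
i=4 t=1 v=6: DROP (t<25-4); WM=25
i=5 t=16 v=2: DROP (t<25-4); WM=25
i=6 t=22 v=1: → [21,32),[14,25); WM=25
i=7 t=44 v=7: → [42,53),[35,46); WM=43; [21,32) fires=2
i=8 t=47 v=8: → [42,53); WM=46; [35,46) fires=1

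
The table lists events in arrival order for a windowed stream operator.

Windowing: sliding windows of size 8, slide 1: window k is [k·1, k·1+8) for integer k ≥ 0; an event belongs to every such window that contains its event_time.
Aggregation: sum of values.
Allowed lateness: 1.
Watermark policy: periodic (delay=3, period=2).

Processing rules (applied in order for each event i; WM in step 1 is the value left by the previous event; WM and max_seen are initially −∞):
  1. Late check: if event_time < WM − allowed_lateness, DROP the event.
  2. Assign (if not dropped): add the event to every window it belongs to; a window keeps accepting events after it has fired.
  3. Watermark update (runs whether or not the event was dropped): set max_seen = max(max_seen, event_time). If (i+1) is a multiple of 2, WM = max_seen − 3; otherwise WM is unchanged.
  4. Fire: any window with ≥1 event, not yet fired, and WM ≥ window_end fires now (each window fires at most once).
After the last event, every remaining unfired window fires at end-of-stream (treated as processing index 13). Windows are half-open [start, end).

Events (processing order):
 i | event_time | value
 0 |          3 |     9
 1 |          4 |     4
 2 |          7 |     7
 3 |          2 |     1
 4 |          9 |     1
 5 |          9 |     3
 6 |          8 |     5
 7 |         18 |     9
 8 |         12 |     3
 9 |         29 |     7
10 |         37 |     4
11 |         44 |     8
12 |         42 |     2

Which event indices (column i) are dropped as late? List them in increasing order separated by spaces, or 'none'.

8

i=0 t=3 v=9: → [3,11),[2,10),[1,9),[0,8); WM=−∞
i=1 t=4 v=4: → [4,12),[3,11),[2,10),[1,9),[0,8); WM=1
i=2 t=7 v=7: → [7,15),[6,14),[5,13),[4,12),[3,11),[2,10),[1,9),[0,8); WM=1
i=3 t=2 v=1: → [2,10),[1,9),[0,8); WM=4
i=4 t=9 v=1: → [9,17),[8,16),[7,15),[6,14),[5,13),[4,12),[3,11),[2,10); WM=4
i=5 t=9 v=3: → [9,17),[8,16),[7,15),[6,14),[5,13),[4,12),[3,11),[2,10); WM=6
i=6 t=8 v=5: → [8,16),[7,15),[6,14),[5,13),[4,12),[3,11),[2,10),[1,9); WM=6
i=7 t=18 v=9: → [18,26),[17,25),[16,24),[15,23),[14,22),[13,21),[12,20),[11,19); WM=15; [0,8) fires=21 [1,9) fires=26 [2,10) fires=30 [3,11) fires=29 [4,12) fires=20 [5,13) fires=16 [6,14) fires=16 [7,15) fires=16
i=8 t=12 v=3: DROP (t<15-1); WM=15
i=9 t=29 v=7: → [29,37),[28,36),[27,35),[26,34),[25,33),[24,32),[23,31),[22,30); WM=26; [8,16) fires=9 [9,17) fires=4 [11,19) fires=9 [12,20) fires=9 [13,21) fires=9 [14,22) fires=9 [15,23) fires=9 [16,24) fires=9 [17,25) fires=9 [18,26) fires=9
i=10 t=37 v=4: → [37,45),[36,44),[35,43),[34,42),[33,41),[32,40),[31,39),[30,38); WM=26
i=11 t=44 v=8: → [44,52),[43,51),[42,50),[41,49),[40,48),[39,47),[38,46),[37,45); WM=41; [22,30) fires=7 [23,31) fires=7 [24,32) fires=7 [25,33) fires=7 [26,34) fires=7 [27,35) fires=7 [28,36) fires=7 [29,37) fires=7 [30,38) fires=4 [31,39) fires=4 [32,40) fires=4 [33,41) fires=4
i=12 t=42 v=2: → [42,50),[41,49),[40,48),[39,47),[38,46),[37,45),[36,44),[35,43); WM=41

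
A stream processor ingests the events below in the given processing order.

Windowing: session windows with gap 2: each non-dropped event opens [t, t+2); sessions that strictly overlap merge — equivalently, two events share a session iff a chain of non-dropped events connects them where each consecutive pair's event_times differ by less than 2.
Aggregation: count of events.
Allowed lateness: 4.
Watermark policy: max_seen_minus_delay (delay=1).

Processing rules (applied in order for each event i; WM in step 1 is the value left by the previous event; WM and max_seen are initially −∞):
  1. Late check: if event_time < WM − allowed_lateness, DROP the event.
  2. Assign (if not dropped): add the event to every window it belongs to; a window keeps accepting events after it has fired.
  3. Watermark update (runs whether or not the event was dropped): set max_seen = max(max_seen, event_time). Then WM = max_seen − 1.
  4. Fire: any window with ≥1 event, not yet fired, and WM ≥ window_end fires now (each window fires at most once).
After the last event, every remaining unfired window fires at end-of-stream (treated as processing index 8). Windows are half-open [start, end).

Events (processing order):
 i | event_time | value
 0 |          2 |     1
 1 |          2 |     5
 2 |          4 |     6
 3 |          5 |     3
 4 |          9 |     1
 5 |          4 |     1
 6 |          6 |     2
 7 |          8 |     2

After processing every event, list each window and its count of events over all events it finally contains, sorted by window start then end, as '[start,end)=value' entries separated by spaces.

i=0 t=2 v=1: → [2,4); WM=1
i=1 t=2 v=5: → [2,4); WM=1
i=2 t=4 v=6: → [4,6); WM=3
i=3 t=5 v=3: → [4,7); WM=4
i=4 t=9 v=1: → [9,11); WM=8
i=5 t=4 v=1: → [4,7); WM=8
i=6 t=6 v=2: → [4,8); WM=8
i=7 t=8 v=2: → [8,11); WM=8

[2,4)=2 [4,8)=4 [8,11)=2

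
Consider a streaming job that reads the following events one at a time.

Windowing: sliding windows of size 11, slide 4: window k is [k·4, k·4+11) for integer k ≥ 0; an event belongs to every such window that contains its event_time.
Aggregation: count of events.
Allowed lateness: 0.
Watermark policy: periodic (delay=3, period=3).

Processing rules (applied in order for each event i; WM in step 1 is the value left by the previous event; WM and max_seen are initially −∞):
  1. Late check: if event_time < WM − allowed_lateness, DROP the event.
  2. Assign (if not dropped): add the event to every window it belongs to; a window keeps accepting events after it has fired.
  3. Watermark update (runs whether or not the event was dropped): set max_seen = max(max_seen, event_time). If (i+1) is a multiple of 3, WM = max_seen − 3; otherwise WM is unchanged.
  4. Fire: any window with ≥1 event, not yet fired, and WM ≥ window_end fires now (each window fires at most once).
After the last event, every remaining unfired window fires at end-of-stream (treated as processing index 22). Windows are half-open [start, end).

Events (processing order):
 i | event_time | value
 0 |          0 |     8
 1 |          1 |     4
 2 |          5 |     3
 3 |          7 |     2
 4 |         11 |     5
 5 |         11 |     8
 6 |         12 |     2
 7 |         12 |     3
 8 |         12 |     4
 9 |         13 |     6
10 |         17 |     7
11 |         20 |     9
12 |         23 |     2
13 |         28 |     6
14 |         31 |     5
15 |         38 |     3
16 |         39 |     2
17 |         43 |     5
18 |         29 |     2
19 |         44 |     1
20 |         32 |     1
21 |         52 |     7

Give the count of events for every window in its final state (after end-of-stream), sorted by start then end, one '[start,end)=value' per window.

i=0 t=0 v=8: → [0,11); WM=−∞
i=1 t=1 v=4: → [0,11); WM=−∞
i=2 t=5 v=3: → [4,15),[0,11); WM=2
i=3 t=7 v=2: → [4,15),[0,11); WM=2
i=4 t=11 v=5: → [8,19),[4,15); WM=2
i=5 t=11 v=8: → [8,19),[4,15); WM=8
i=6 t=12 v=2: → [12,23),[8,19),[4,15); WM=8
i=7 t=12 v=3: → [12,23),[8,19),[4,15); WM=8
i=8 t=12 v=4: → [12,23),[8,19),[4,15); WM=9
i=9 t=13 v=6: → [12,23),[8,19),[4,15); WM=9
i=10 t=17 v=7: → [16,27),[12,23),[8,19); WM=9
i=11 t=20 v=9: → [20,31),[16,27),[12,23); WM=17; [0,11) fires=4 [4,15) fires=8
i=12 t=23 v=2: → [20,31),[16,27); WM=17
i=13 t=28 v=6: → [28,39),[24,35),[20,31); WM=17
i=14 t=31 v=5: → [28,39),[24,35); WM=28; [8,19) fires=7 [12,23) fires=6 [16,27) fires=3
i=15 t=38 v=3: → [36,47),[32,43),[28,39); WM=28
i=16 t=39 v=2: → [36,47),[32,43); WM=28
i=17 t=43 v=5: → [40,51),[36,47); WM=40; [20,31) fires=3 [24,35) fires=2 [28,39) fires=3
i=18 t=29 v=2: DROP (t<40-0); WM=40
i=19 t=44 v=1: → [44,55),[40,51),[36,47); WM=40
i=20 t=32 v=1: DROP (t<40-0); WM=41
i=21 t=52 v=7: → [52,63),[48,59),[44,55); WM=41

[0,11)=4 [4,15)=8 [8,19)=7 [12,23)=6 [16,27)=3 [20,31)=3 [24,35)=2 [28,39)=3 [32,43)=2 [36,47)=4 [40,51)=2 [44,55)=2 [48,59)=1 [52,63)=1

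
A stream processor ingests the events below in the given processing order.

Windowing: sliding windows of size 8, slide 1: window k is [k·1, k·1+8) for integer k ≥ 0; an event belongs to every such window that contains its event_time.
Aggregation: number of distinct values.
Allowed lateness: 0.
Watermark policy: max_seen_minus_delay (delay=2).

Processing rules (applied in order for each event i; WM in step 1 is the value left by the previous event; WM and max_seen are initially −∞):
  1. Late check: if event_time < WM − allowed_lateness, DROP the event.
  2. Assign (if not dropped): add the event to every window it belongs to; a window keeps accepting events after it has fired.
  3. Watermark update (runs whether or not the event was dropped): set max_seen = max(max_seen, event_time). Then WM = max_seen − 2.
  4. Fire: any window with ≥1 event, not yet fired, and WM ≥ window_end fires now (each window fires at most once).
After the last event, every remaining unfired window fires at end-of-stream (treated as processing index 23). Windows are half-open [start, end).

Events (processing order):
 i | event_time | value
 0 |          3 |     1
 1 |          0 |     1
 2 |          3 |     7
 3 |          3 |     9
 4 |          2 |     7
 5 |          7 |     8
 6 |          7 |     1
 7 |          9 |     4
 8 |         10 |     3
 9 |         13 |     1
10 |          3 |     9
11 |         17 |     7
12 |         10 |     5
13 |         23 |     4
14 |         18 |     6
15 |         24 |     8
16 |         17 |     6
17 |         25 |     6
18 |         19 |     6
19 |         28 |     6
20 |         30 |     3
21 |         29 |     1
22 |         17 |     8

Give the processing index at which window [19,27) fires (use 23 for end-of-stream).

i=0 t=3 v=1: → [3,11),[2,10),[1,9),[0,8); WM=1
i=1 t=0 v=1: DROP (t<1-0); WM=1
i=2 t=3 v=7: → [3,11),[2,10),[1,9),[0,8); WM=1
i=3 t=3 v=9: → [3,11),[2,10),[1,9),[0,8); WM=1
i=4 t=2 v=7: → [2,10),[1,9),[0,8); WM=1
i=5 t=7 v=8: → [7,15),[6,14),[5,13),[4,12),[3,11),[2,10),[1,9),[0,8); WM=5
i=6 t=7 v=1: → [7,15),[6,14),[5,13),[4,12),[3,11),[2,10),[1,9),[0,8); WM=5
i=7 t=9 v=4: → [9,17),[8,16),[7,15),[6,14),[5,13),[4,12),[3,11),[2,10); WM=7
i=8 t=10 v=3: → [10,18),[9,17),[8,16),[7,15),[6,14),[5,13),[4,12),[3,11); WM=8; [0,8) fires=4
i=9 t=13 v=1: → [13,21),[12,20),[11,19),[10,18),[9,17),[8,16),[7,15),[6,14); WM=11; [1,9) fires=4 [2,10) fires=5 [3,11) fires=6
i=10 t=3 v=9: DROP (t<11-0); WM=11
i=11 t=17 v=7: → [17,25),[16,24),[15,23),[14,22),[13,21),[12,20),[11,19),[10,18); WM=15; [4,12) fires=4 [5,13) fires=4 [6,14) fires=4 [7,15) fires=4
i=12 t=10 v=5: DROP (t<15-0); WM=15
i=13 t=23 v=4: → [23,31),[22,30),[21,29),[20,28),[19,27),[18,26),[17,25),[16,24); WM=21; [8,16) fires=3 [9,17) fires=3 [10,18) fires=3 [11,19) fires=2 [12,20) fires=2 [13,21) fires=2
i=14 t=18 v=6: DROP (t<21-0); WM=21
i=15 t=24 v=8: → [24,32),[23,31),[22,30),[21,29),[20,28),[19,27),[18,26),[17,25); WM=22; [14,22) fires=1
i=16 t=17 v=6: DROP (t<22-0); WM=22
i=17 t=25 v=6: → [25,33),[24,32),[23,31),[22,30),[21,29),[20,28),[19,27),[18,26); WM=23; [15,23) fires=1
i=18 t=19 v=6: DROP (t<23-0); WM=23
i=19 t=28 v=6: → [28,36),[27,35),[26,34),[25,33),[24,32),[23,31),[22,30),[21,29); WM=26; [16,24) fires=2 [17,25) fires=3 [18,26) fires=3
i=20 t=30 v=3: → [30,38),[29,37),[28,36),[27,35),[26,34),[25,33),[24,32),[23,31); WM=28; [19,27) fires=3 [20,28) fires=3
i=21 t=29 v=1: → [29,37),[28,36),[27,35),[26,34),[25,33),[24,32),[23,31),[22,30); WM=28
i=22 t=17 v=8: DROP (t<28-0); WM=28

20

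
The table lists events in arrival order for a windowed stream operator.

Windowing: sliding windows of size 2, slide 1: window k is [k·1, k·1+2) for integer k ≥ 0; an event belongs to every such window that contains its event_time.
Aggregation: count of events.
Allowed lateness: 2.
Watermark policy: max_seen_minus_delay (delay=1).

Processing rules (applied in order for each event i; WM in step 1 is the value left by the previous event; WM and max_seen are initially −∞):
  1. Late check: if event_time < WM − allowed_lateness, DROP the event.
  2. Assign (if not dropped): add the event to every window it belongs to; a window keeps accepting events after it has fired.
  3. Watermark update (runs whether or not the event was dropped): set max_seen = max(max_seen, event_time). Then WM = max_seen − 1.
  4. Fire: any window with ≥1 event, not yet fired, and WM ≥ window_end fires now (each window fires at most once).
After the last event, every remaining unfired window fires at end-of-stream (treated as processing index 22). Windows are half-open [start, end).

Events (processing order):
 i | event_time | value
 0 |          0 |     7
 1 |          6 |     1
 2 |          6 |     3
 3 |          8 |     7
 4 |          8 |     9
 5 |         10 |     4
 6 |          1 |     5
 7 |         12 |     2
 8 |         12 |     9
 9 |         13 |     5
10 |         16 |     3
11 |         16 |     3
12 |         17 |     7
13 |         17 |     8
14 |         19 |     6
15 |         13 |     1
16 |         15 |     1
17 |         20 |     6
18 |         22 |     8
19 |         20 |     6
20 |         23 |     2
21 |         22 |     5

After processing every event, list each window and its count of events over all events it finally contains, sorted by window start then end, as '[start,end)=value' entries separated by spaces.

i=0 t=0 v=7: → [0,2); WM=-1
i=1 t=6 v=1: → [6,8),[5,7); WM=5; [0,2) fires=1
i=2 t=6 v=3: → [6,8),[5,7); WM=5
i=3 t=8 v=7: → [8,10),[7,9); WM=7; [5,7) fires=2
i=4 t=8 v=9: → [8,10),[7,9); WM=7
i=5 t=10 v=4: → [10,12),[9,11); WM=9; [6,8) fires=2 [7,9) fires=2
i=6 t=1 v=5: DROP (t<9-2); WM=9
i=7 t=12 v=2: → [12,14),[11,13); WM=11; [8,10) fires=2 [9,11) fires=1
i=8 t=12 v=9: → [12,14),[11,13); WM=11
i=9 t=13 v=5: → [13,15),[12,14); WM=12; [10,12) fires=1
i=10 t=16 v=3: → [16,18),[15,17); WM=15; [11,13) fires=2 [12,14) fires=3 [13,15) fires=1
i=11 t=16 v=3: → [16,18),[15,17); WM=15
i=12 t=17 v=7: → [17,19),[16,18); WM=16
i=13 t=17 v=8: → [17,19),[16,18); WM=16
i=14 t=19 v=6: → [19,21),[18,20); WM=18; [15,17) fires=2 [16,18) fires=4
i=15 t=13 v=1: DROP (t<18-2); WM=18
i=16 t=15 v=1: DROP (t<18-2); WM=18
i=17 t=20 v=6: → [20,22),[19,21); WM=19; [17,19) fires=2
i=18 t=22 v=8: → [22,24),[21,23); WM=21; [18,20) fires=1 [19,21) fires=2
i=19 t=20 v=6: → [20,22),[19,21); WM=21
i=20 t=23 v=2: → [23,25),[22,24); WM=22; [20,22) fires=2
i=21 t=22 v=5: → [22,24),[21,23); WM=22

[0,2)=1 [5,7)=2 [6,8)=2 [7,9)=2 [8,10)=2 [9,11)=1 [10,12)=1 [11,13)=2 [12,14)=3 [13,15)=1 [15,17)=2 [16,18)=4 [17,19)=2 [18,20)=1 [19,21)=3 [20,22)=2 [21,23)=2 [22,24)=3 [23,25)=1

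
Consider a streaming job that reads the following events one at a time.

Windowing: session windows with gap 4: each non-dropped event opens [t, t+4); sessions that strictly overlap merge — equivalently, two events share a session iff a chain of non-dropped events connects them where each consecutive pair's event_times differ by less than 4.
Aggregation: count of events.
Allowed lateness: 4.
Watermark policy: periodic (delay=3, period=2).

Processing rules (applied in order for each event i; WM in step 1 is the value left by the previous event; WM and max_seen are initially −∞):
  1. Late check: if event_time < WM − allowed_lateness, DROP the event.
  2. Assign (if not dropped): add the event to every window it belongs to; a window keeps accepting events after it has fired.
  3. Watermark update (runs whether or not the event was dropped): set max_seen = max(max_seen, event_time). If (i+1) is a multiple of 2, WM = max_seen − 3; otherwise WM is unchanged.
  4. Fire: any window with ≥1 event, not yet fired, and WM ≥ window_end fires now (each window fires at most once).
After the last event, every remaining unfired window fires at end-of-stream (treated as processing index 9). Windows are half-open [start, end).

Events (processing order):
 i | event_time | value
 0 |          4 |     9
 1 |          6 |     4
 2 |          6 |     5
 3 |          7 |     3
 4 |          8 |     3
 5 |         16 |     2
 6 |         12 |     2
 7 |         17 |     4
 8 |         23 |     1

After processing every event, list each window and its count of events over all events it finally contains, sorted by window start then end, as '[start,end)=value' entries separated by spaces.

[4,12)=5 [12,16)=1 [16,21)=2 [23,27)=1

i=0 t=4 v=9: → [4,8); WM=−∞
i=1 t=6 v=4: → [4,10); WM=3
i=2 t=6 v=5: → [4,10); WM=3
i=3 t=7 v=3: → [4,11); WM=4
i=4 t=8 v=3: → [4,12); WM=4
i=5 t=16 v=2: → [16,20); WM=13
i=6 t=12 v=2: → [12,16); WM=13
i=7 t=17 v=4: → [16,21); WM=14
i=8 t=23 v=1: → [23,27); WM=14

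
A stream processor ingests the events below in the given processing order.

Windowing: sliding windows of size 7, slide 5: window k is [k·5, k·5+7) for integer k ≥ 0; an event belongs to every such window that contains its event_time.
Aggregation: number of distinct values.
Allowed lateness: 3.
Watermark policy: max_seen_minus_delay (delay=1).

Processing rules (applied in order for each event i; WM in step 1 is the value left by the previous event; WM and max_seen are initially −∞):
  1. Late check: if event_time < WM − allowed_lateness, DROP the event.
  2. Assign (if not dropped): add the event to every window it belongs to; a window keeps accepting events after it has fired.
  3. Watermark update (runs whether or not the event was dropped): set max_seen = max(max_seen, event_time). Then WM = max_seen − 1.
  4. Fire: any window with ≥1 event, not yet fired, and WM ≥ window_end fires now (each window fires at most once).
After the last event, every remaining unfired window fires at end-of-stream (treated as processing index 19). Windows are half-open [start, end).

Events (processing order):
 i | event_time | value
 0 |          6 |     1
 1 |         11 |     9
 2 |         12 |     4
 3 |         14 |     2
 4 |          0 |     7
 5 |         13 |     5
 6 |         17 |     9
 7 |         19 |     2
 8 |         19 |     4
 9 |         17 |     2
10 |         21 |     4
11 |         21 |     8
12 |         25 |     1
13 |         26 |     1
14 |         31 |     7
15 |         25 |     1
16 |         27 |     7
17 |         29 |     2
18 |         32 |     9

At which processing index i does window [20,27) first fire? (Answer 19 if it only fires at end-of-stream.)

i=0 t=6 v=1: → [5,12),[0,7); WM=5
i=1 t=11 v=9: → [10,17),[5,12); WM=10; [0,7) fires=1
i=2 t=12 v=4: → [10,17); WM=11
i=3 t=14 v=2: → [10,17); WM=13; [5,12) fires=2
i=4 t=0 v=7: DROP (t<13-3); WM=13
i=5 t=13 v=5: → [10,17); WM=13
i=6 t=17 v=9: → [15,22); WM=16
i=7 t=19 v=2: → [15,22); WM=18; [10,17) fires=4
i=8 t=19 v=4: → [15,22); WM=18
i=9 t=17 v=2: → [15,22); WM=18
i=10 t=21 v=4: → [20,27),[15,22); WM=20
i=11 t=21 v=8: → [20,27),[15,22); WM=20
i=12 t=25 v=1: → [25,32),[20,27); WM=24; [15,22) fires=4
i=13 t=26 v=1: → [25,32),[20,27); WM=25
i=14 t=31 v=7: → [30,37),[25,32); WM=30; [20,27) fires=3
i=15 t=25 v=1: DROP (t<30-3); WM=30
i=16 t=27 v=7: → [25,32); WM=30
i=17 t=29 v=2: → [25,32); WM=30
i=18 t=32 v=9: → [30,37); WM=31

14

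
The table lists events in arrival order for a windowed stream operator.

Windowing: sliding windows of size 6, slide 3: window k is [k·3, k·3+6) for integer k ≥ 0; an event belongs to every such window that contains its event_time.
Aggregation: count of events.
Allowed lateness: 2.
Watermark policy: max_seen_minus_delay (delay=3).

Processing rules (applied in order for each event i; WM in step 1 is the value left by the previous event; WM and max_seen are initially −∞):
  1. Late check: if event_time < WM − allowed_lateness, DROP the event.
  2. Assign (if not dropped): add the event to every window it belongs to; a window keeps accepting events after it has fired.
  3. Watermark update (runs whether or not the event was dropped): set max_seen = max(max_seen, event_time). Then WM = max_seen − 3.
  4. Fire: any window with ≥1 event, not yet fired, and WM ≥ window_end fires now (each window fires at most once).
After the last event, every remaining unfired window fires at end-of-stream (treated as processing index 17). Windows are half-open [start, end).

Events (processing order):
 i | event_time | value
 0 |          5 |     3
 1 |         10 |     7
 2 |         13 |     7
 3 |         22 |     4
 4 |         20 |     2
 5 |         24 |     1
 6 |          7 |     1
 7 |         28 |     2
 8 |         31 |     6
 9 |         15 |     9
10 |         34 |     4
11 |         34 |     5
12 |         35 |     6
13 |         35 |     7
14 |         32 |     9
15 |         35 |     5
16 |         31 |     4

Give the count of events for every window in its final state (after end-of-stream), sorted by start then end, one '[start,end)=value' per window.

[0,6)=1 [3,9)=1 [6,12)=1 [9,15)=2 [12,18)=1 [15,21)=1 [18,24)=2 [21,27)=2 [24,30)=2 [27,33)=4 [30,36)=8 [33,39)=5

i=0 t=5 v=3: → [3,9),[0,6); WM=2
i=1 t=10 v=7: → [9,15),[6,12); WM=7; [0,6) fires=1
i=2 t=13 v=7: → [12,18),[9,15); WM=10; [3,9) fires=1
i=3 t=22 v=4: → [21,27),[18,24); WM=19; [6,12) fires=1 [9,15) fires=2 [12,18) fires=1
i=4 t=20 v=2: → [18,24),[15,21); WM=19
i=5 t=24 v=1: → [24,30),[21,27); WM=21; [15,21) fires=1
i=6 t=7 v=1: DROP (t<21-2); WM=21
i=7 t=28 v=2: → [27,33),[24,30); WM=25; [18,24) fires=2
i=8 t=31 v=6: → [30,36),[27,33); WM=28; [21,27) fires=2
i=9 t=15 v=9: DROP (t<28-2); WM=28
i=10 t=34 v=4: → [33,39),[30,36); WM=31; [24,30) fires=2
i=11 t=34 v=5: → [33,39),[30,36); WM=31
i=12 t=35 v=6: → [33,39),[30,36); WM=32
i=13 t=35 v=7: → [33,39),[30,36); WM=32
i=14 t=32 v=9: → [30,36),[27,33); WM=32
i=15 t=35 v=5: → [33,39),[30,36); WM=32
i=16 t=31 v=4: → [30,36),[27,33); WM=32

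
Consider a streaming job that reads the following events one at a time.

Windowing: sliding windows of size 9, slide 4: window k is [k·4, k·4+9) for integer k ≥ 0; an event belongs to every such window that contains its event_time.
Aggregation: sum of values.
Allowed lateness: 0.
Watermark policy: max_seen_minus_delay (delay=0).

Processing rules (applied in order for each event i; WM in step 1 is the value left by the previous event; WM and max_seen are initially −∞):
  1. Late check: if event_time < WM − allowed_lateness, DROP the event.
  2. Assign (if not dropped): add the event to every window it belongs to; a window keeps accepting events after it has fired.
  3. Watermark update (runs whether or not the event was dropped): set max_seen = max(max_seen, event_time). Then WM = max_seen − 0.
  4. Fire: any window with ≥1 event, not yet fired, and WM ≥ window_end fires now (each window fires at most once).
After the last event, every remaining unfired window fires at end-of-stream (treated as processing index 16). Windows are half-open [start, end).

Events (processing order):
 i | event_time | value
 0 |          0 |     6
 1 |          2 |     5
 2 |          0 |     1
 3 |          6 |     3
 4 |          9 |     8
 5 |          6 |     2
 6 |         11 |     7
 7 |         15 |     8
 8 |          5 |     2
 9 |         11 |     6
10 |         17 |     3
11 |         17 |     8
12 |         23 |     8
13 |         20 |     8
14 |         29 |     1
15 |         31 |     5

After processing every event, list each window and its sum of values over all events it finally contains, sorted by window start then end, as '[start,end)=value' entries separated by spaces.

[0,9)=14 [4,13)=18 [8,17)=23 [12,21)=19 [16,25)=19 [20,29)=8 [24,33)=6 [28,37)=6

i=0 t=0 v=6: → [0,9); WM=0
i=1 t=2 v=5: → [0,9); WM=2
i=2 t=0 v=1: DROP (t<2-0); WM=2
i=3 t=6 v=3: → [4,13),[0,9); WM=6
i=4 t=9 v=8: → [8,17),[4,13); WM=9; [0,9) fires=14
i=5 t=6 v=2: DROP (t<9-0); WM=9
i=6 t=11 v=7: → [8,17),[4,13); WM=11
i=7 t=15 v=8: → [12,21),[8,17); WM=15; [4,13) fires=18
i=8 t=5 v=2: DROP (t<15-0); WM=15
i=9 t=11 v=6: DROP (t<15-0); WM=15
i=10 t=17 v=3: → [16,25),[12,21); WM=17; [8,17) fires=23
i=11 t=17 v=8: → [16,25),[12,21); WM=17
i=12 t=23 v=8: → [20,29),[16,25); WM=23; [12,21) fires=19
i=13 t=20 v=8: DROP (t<23-0); WM=23
i=14 t=29 v=1: → [28,37),[24,33); WM=29; [16,25) fires=19 [20,29) fires=8
i=15 t=31 v=5: → [28,37),[24,33); WM=31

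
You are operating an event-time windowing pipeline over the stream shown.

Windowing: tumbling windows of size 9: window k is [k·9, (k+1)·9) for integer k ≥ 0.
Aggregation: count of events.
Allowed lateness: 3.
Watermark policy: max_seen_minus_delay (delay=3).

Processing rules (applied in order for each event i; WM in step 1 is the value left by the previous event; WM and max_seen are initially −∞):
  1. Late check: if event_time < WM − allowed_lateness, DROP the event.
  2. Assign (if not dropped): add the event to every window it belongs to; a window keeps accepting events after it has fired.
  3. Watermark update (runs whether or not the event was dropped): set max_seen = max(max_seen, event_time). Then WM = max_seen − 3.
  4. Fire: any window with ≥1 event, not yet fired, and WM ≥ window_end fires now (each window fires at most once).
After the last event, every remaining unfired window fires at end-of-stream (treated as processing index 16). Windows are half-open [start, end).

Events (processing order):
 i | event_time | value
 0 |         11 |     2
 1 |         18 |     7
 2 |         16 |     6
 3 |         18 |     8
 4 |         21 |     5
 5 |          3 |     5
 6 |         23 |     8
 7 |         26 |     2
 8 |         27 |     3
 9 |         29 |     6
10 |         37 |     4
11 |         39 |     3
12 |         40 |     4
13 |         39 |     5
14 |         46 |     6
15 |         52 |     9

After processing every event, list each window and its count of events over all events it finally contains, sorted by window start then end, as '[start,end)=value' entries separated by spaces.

[9,18)=2 [18,27)=5 [27,36)=2 [36,45)=4 [45,54)=2

i=0 t=11 v=2: → [9,18); WM=8
i=1 t=18 v=7: → [18,27); WM=15
i=2 t=16 v=6: → [9,18); WM=15
i=3 t=18 v=8: → [18,27); WM=15
i=4 t=21 v=5: → [18,27); WM=18; [9,18) fires=2
i=5 t=3 v=5: DROP (t<18-3); WM=18
i=6 t=23 v=8: → [18,27); WM=20
i=7 t=26 v=2: → [18,27); WM=23
i=8 t=27 v=3: → [27,36); WM=24
i=9 t=29 v=6: → [27,36); WM=26
i=10 t=37 v=4: → [36,45); WM=34; [18,27) fires=5
i=11 t=39 v=3: → [36,45); WM=36; [27,36) fires=2
i=12 t=40 v=4: → [36,45); WM=37
i=13 t=39 v=5: → [36,45); WM=37
i=14 t=46 v=6: → [45,54); WM=43
i=15 t=52 v=9: → [45,54); WM=49; [36,45) fires=4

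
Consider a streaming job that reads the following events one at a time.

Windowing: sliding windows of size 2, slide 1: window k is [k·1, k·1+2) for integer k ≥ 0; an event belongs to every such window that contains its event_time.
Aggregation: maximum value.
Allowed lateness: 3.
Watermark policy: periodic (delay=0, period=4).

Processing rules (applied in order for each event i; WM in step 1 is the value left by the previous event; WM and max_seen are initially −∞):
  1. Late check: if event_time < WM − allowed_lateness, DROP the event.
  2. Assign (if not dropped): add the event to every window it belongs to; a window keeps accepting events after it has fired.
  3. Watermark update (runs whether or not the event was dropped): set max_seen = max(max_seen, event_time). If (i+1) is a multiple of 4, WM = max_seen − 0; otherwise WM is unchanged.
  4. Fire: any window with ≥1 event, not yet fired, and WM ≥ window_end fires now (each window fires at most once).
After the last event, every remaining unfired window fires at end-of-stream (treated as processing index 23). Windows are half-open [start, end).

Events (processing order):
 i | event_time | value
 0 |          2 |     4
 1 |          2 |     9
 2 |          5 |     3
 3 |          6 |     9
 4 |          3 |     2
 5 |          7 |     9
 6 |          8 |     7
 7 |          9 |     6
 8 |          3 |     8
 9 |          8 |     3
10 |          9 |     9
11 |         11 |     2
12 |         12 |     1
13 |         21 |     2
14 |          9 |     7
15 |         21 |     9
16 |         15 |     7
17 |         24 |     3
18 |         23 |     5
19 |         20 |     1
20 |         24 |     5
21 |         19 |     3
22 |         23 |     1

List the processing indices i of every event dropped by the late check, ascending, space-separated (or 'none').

8 16 21

i=0 t=2 v=4: → [2,4),[1,3); WM=−∞
i=1 t=2 v=9: → [2,4),[1,3); WM=−∞
i=2 t=5 v=3: → [5,7),[4,6); WM=−∞
i=3 t=6 v=9: → [6,8),[5,7); WM=6; [1,3) fires=9 [2,4) fires=9 [4,6) fires=3
i=4 t=3 v=2: → [3,5),[2,4); WM=6; [3,5) fires=2
i=5 t=7 v=9: → [7,9),[6,8); WM=6
i=6 t=8 v=7: → [8,10),[7,9); WM=6
i=7 t=9 v=6: → [9,11),[8,10); WM=9; [5,7) fires=9 [6,8) fires=9 [7,9) fires=9
i=8 t=3 v=8: DROP (t<9-3); WM=9
i=9 t=8 v=3: → [8,10),[7,9); WM=9
i=10 t=9 v=9: → [9,11),[8,10); WM=9
i=11 t=11 v=2: → [11,13),[10,12); WM=11; [8,10) fires=9 [9,11) fires=9
i=12 t=12 v=1: → [12,14),[11,13); WM=11
i=13 t=21 v=2: → [21,23),[20,22); WM=11
i=14 t=9 v=7: → [9,11),[8,10); WM=11
i=15 t=21 v=9: → [21,23),[20,22); WM=21; [10,12) fires=2 [11,13) fires=2 [12,14) fires=1
i=16 t=15 v=7: DROP (t<21-3); WM=21
i=17 t=24 v=3: → [24,26),[23,25); WM=21
i=18 t=23 v=5: → [23,25),[22,24); WM=21
i=19 t=20 v=1: → [20,22),[19,21); WM=24; [19,21) fires=1 [20,22) fires=9 [21,23) fires=9 [22,24) fires=5
i=20 t=24 v=5: → [24,26),[23,25); WM=24
i=21 t=19 v=3: DROP (t<24-3); WM=24
i=22 t=23 v=1: → [23,25),[22,24); WM=24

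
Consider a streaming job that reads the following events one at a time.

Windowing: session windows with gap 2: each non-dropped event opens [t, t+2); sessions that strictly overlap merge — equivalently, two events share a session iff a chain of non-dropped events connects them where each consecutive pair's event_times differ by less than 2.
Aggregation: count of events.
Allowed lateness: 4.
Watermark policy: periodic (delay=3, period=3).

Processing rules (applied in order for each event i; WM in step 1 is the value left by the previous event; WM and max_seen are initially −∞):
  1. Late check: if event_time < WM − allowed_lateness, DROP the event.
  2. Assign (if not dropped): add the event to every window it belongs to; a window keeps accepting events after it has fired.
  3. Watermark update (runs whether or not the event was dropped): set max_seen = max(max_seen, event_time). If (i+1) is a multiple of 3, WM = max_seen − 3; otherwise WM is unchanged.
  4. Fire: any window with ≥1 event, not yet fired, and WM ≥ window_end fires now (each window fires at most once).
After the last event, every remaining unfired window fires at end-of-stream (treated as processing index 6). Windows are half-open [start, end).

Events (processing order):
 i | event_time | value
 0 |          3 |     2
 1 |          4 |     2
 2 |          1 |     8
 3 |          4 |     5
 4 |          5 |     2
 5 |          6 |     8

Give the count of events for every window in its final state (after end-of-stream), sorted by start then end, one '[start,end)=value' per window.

i=0 t=3 v=2: → [3,5); WM=−∞
i=1 t=4 v=2: → [3,6); WM=−∞
i=2 t=1 v=8: → [1,3); WM=1
i=3 t=4 v=5: → [3,6); WM=1
i=4 t=5 v=2: → [3,7); WM=1
i=5 t=6 v=8: → [3,8); WM=3

[1,3)=1 [3,8)=5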